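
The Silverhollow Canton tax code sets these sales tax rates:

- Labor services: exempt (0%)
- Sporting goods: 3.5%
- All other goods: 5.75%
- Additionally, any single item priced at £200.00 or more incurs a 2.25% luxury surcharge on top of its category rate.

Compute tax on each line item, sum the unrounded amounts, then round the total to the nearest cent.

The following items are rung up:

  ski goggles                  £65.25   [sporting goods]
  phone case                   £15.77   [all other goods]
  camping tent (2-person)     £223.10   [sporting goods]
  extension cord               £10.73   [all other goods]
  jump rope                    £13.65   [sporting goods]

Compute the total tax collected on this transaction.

Ski goggles £65.25: sporting goods → 3.5% → £2.28375
Phone case £15.77: all other goods → 5.75% → £0.906775
Camping tent (2-person) £223.10: sporting goods → 3.5% + 2.25% surcharge = 5.75% → £12.82825
Extension cord £10.73: all other goods → 5.75% → £0.616975
Jump rope £13.65: sporting goods → 3.5% → £0.47775
Unrounded tax sum = £17.1135 → £17.11

£17.11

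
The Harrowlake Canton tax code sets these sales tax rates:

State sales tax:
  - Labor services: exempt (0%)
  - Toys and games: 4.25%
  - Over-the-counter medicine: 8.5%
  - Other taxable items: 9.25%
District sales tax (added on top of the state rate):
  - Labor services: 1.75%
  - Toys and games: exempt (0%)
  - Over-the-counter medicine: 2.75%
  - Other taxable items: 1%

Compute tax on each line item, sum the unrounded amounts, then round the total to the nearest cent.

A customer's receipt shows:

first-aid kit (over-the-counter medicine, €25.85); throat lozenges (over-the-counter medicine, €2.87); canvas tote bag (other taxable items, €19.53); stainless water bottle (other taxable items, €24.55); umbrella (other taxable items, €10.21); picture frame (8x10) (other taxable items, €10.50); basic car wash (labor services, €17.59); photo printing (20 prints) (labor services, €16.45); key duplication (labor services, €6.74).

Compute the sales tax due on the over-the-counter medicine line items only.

€3.23

First-aid kit €25.85: over-the-counter medicine → 8.5% + 2.75% district = 11.25% → €2.908125
Throat lozenges €2.87: over-the-counter medicine → 8.5% + 2.75% district = 11.25% → €0.322875
Tax on over-the-counter medicine: unrounded sum = €3.231 → €3.23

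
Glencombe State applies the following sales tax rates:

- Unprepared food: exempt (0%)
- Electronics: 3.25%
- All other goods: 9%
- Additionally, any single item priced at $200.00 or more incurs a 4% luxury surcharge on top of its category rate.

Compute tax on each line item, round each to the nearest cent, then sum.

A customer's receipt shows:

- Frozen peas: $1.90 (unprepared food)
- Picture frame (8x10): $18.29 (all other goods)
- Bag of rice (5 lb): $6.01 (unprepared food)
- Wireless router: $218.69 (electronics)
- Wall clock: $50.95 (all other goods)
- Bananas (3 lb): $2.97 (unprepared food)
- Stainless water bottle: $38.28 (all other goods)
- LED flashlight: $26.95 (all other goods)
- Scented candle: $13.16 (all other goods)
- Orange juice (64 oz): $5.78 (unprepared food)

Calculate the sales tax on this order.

$29.16

Frozen peas $1.90: unprepared food → 0% → $0.00
Picture frame (8x10) $18.29: all other goods → 9% → $1.65
Bag of rice (5 lb) $6.01: unprepared food → 0% → $0.00
Wireless router $218.69: electronics → 3.25% + 4% surcharge = 7.25% → $15.86
Wall clock $50.95: all other goods → 9% → $4.59
Bananas (3 lb) $2.97: unprepared food → 0% → $0.00
Stainless water bottle $38.28: all other goods → 9% → $3.45
LED flashlight $26.95: all other goods → 9% → $2.43
Scented candle $13.16: all other goods → 9% → $1.18
Orange juice (64 oz) $5.78: unprepared food → 0% → $0.00
Total tax = $1.65 + $15.86 + $4.59 + $3.45 + $2.43 + $1.18 = $29.16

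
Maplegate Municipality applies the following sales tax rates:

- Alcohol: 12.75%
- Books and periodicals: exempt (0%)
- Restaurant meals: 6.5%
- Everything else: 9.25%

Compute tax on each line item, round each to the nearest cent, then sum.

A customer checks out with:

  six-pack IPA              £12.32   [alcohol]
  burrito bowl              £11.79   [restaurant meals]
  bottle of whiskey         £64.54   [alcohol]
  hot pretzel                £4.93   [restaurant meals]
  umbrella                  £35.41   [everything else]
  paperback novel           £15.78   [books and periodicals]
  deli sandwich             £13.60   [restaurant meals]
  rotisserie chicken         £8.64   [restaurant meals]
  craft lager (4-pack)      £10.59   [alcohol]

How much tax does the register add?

Six-pack IPA £12.32: alcohol → 12.75% → £1.57
Burrito bowl £11.79: restaurant meals → 6.5% → £0.77
Bottle of whiskey £64.54: alcohol → 12.75% → £8.23
Hot pretzel £4.93: restaurant meals → 6.5% → £0.32
Umbrella £35.41: everything else → 9.25% → £3.28
Paperback novel £15.78: books and periodicals → 0% → £0.00
Deli sandwich £13.60: restaurant meals → 6.5% → £0.88
Rotisserie chicken £8.64: restaurant meals → 6.5% → £0.56
Craft lager (4-pack) £10.59: alcohol → 12.75% → £1.35
Total tax = £1.57 + £0.77 + £8.23 + £0.32 + £3.28 + £0.88 + £0.56 + £1.35 = £16.96

£16.96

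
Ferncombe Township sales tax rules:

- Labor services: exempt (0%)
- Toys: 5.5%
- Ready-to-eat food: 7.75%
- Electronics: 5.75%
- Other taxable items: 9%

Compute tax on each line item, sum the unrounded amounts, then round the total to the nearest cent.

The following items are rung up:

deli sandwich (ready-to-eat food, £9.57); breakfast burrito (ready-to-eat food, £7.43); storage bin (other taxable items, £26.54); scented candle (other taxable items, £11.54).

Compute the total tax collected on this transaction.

Deli sandwich £9.57: ready-to-eat food → 7.75% → £0.741675
Breakfast burrito £7.43: ready-to-eat food → 7.75% → £0.575825
Storage bin £26.54: other taxable items → 9% → £2.3886
Scented candle £11.54: other taxable items → 9% → £1.0386
Unrounded tax sum = £4.7447 → £4.74

£4.74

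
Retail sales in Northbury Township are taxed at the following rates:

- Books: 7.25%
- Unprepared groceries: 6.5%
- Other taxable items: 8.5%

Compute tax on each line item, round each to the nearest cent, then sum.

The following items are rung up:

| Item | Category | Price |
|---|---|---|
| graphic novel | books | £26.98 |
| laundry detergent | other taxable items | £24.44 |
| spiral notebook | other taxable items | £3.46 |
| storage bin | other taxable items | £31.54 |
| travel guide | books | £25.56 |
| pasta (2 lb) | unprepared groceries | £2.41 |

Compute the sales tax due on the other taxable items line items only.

Laundry detergent £24.44: other taxable items → 8.5% → £2.08
Spiral notebook £3.46: other taxable items → 8.5% → £0.29
Storage bin £31.54: other taxable items → 8.5% → £2.68
Tax on other taxable items = £2.08 + £0.29 + £2.68 = £5.05

£5.05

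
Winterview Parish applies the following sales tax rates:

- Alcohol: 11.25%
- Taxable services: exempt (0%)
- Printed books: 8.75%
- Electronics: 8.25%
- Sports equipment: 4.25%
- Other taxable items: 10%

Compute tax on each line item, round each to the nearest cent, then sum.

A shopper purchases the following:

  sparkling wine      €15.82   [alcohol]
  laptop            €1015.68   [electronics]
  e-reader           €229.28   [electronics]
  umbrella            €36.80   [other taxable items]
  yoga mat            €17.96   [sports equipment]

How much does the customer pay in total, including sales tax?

€1424.47

Sparkling wine €15.82: alcohol → 11.25% → €1.78
Laptop €1015.68: electronics → 8.25% → €83.79
E-reader €229.28: electronics → 8.25% → €18.92
Umbrella €36.80: other taxable items → 10% → €3.68
Yoga mat €17.96: sports equipment → 4.25% → €0.76
Subtotal = €1315.54; tax = €108.93; total due = €1424.47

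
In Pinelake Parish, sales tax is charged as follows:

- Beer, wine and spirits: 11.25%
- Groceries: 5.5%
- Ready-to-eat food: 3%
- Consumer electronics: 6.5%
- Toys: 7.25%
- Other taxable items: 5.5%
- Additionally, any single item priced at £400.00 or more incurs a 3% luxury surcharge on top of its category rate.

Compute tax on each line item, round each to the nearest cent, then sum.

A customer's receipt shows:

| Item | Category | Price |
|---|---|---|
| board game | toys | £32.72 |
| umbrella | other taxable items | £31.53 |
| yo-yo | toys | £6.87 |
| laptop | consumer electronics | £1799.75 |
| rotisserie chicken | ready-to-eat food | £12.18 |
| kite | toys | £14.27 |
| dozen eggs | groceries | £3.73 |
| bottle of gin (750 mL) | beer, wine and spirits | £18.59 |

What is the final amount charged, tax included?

£2098.92

Board game £32.72: toys → 7.25% → £2.37
Umbrella £31.53: other taxable items → 5.5% → £1.73
Yo-yo £6.87: toys → 7.25% → £0.50
Laptop £1799.75: consumer electronics → 6.5% + 3% surcharge = 9.5% → £170.98
Rotisserie chicken £12.18: ready-to-eat food → 3% → £0.37
Kite £14.27: toys → 7.25% → £1.03
Dozen eggs £3.73: groceries → 5.5% → £0.21
Bottle of gin (750 mL) £18.59: beer, wine and spirits → 11.25% → £2.09
Subtotal = £1919.64; tax = £179.28; total due = £2098.92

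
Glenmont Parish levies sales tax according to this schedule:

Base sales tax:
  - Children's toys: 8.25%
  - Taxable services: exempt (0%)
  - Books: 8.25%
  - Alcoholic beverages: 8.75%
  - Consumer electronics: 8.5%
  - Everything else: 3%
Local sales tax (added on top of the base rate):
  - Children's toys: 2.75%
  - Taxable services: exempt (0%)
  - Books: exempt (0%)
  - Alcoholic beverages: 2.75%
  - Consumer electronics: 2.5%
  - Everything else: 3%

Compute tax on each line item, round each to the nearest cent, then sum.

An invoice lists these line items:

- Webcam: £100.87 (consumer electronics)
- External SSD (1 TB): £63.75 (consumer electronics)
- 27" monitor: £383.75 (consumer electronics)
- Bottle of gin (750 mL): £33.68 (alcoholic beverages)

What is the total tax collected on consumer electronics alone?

£60.32

Webcam £100.87: consumer electronics → 8.5% + 2.5% local = 11% → £11.10
External SSD (1 TB) £63.75: consumer electronics → 8.5% + 2.5% local = 11% → £7.01
27" monitor £383.75: consumer electronics → 8.5% + 2.5% local = 11% → £42.21
Tax on consumer electronics = £11.10 + £7.01 + £42.21 = £60.32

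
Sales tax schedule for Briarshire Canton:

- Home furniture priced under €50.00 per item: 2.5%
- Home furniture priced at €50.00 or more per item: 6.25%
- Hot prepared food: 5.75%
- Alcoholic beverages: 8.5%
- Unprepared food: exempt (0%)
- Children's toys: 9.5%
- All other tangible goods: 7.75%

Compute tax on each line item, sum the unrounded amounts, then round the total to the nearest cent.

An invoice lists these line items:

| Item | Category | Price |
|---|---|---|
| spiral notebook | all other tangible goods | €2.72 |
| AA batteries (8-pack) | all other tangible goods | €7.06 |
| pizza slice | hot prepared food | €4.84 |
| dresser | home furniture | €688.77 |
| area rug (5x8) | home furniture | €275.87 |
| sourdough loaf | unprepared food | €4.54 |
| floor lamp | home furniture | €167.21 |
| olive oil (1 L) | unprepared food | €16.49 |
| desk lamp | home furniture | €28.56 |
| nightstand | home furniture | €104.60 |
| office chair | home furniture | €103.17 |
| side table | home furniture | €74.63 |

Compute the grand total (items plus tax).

Spiral notebook €2.72: all other tangible goods → 7.75% → €0.2108
AA batteries (8-pack) €7.06: all other tangible goods → 7.75% → €0.54715
Pizza slice €4.84: hot prepared food → 5.75% → €0.2783
Dresser €688.77: home furniture, €50.00 or more → 6.25% → €43.048125
Area rug (5x8) €275.87: home furniture, €50.00 or more → 6.25% → €17.241875
Sourdough loaf €4.54: unprepared food → 0% → €0.00
Floor lamp €167.21: home furniture, €50.00 or more → 6.25% → €10.450625
Olive oil (1 L) €16.49: unprepared food → 0% → €0.00
Desk lamp €28.56: home furniture, under €50.00 → 2.5% → €0.714
Nightstand €104.60: home furniture, €50.00 or more → 6.25% → €6.5375
Office chair €103.17: home furniture, €50.00 or more → 6.25% → €6.448125
Side table €74.63: home furniture, €50.00 or more → 6.25% → €4.664375
Subtotal = €1478.46; unrounded tax = €90.140875 → €90.14; total due = €1568.60

€1568.60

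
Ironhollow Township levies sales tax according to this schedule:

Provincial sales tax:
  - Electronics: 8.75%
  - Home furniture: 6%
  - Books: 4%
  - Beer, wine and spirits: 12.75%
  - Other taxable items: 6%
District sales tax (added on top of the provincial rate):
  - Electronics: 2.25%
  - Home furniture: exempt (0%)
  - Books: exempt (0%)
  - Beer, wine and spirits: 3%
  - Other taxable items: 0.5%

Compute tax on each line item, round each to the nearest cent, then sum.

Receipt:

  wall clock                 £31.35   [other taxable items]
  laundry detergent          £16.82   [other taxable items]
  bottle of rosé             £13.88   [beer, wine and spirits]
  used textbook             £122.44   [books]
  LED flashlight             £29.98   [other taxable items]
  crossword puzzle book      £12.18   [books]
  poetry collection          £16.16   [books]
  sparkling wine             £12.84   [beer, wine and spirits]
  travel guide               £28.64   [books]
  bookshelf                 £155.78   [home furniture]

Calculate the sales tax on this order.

£25.83

Wall clock £31.35: other taxable items → 6% + 0.5% district = 6.5% → £2.04
Laundry detergent £16.82: other taxable items → 6% + 0.5% district = 6.5% → £1.09
Bottle of rosé £13.88: beer, wine and spirits → 12.75% + 3% district = 15.75% → £2.19
Used textbook £122.44: books → 4% + 0% district = 4% → £4.90
LED flashlight £29.98: other taxable items → 6% + 0.5% district = 6.5% → £1.95
Crossword puzzle book £12.18: books → 4% + 0% district = 4% → £0.49
Poetry collection £16.16: books → 4% + 0% district = 4% → £0.65
Sparkling wine £12.84: beer, wine and spirits → 12.75% + 3% district = 15.75% → £2.02
Travel guide £28.64: books → 4% + 0% district = 4% → £1.15
Bookshelf £155.78: home furniture → 6% + 0% district = 6% → £9.35
Total tax = £2.04 + £1.09 + £2.19 + £4.90 + £1.95 + £0.49 + £0.65 + £2.02 + £1.15 + £9.35 = £25.83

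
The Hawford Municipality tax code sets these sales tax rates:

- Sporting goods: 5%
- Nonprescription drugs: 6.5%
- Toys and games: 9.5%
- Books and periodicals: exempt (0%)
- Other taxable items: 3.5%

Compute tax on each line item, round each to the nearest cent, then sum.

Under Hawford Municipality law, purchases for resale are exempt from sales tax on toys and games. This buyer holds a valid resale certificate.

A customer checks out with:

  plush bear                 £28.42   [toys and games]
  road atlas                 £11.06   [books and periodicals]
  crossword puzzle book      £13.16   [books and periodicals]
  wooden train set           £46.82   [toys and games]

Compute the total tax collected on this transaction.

Plush bear £28.42: toys and games, buyer-exempt → 0% → £0.00
Road atlas £11.06: books and periodicals → 0% → £0.00
Crossword puzzle book £13.16: books and periodicals → 0% → £0.00
Wooden train set £46.82: toys and games, buyer-exempt → 0% → £0.00
Total tax = £0.00

£0.00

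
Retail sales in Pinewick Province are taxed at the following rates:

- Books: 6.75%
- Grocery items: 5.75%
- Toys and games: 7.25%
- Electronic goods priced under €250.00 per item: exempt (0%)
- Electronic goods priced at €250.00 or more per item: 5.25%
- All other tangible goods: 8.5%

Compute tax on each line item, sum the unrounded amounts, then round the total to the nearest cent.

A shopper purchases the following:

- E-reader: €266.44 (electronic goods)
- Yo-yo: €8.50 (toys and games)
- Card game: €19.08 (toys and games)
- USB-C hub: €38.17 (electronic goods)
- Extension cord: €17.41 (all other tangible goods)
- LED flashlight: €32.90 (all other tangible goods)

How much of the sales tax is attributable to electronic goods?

€13.99

E-reader €266.44: electronic goods, €250.00 or more → 5.25% → €13.9881
USB-C hub €38.17: electronic goods, under €250.00 → 0% → €0.00
Tax on electronic goods: unrounded sum = €13.9881 → €13.99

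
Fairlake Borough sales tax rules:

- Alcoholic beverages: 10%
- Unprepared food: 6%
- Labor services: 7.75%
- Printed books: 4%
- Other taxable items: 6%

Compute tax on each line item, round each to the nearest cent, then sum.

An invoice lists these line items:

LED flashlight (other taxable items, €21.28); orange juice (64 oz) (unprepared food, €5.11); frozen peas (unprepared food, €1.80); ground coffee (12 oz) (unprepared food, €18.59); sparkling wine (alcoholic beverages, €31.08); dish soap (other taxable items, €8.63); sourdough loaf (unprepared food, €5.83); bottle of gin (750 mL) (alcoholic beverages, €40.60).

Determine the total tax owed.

€10.86

LED flashlight €21.28: other taxable items → 6% → €1.28
Orange juice (64 oz) €5.11: unprepared food → 6% → €0.31
Frozen peas €1.80: unprepared food → 6% → €0.11
Ground coffee (12 oz) €18.59: unprepared food → 6% → €1.12
Sparkling wine €31.08: alcoholic beverages → 10% → €3.11
Dish soap €8.63: other taxable items → 6% → €0.52
Sourdough loaf €5.83: unprepared food → 6% → €0.35
Bottle of gin (750 mL) €40.60: alcoholic beverages → 10% → €4.06
Total tax = €1.28 + €0.31 + €0.11 + €1.12 + €3.11 + €0.52 + €0.35 + €4.06 = €10.86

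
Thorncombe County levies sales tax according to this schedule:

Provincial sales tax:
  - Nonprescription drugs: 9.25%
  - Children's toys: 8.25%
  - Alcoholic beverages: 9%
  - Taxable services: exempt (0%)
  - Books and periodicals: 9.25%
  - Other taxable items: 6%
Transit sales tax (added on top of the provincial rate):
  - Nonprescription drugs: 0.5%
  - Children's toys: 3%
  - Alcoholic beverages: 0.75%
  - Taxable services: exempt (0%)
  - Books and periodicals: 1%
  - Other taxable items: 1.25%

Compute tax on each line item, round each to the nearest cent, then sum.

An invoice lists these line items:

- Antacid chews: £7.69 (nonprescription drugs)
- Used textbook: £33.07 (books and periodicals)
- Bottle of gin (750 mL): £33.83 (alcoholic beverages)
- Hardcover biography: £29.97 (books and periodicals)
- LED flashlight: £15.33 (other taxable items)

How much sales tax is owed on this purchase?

Antacid chews £7.69: nonprescription drugs → 9.25% + 0.5% transit = 9.75% → £0.75
Used textbook £33.07: books and periodicals → 9.25% + 1% transit = 10.25% → £3.39
Bottle of gin (750 mL) £33.83: alcoholic beverages → 9% + 0.75% transit = 9.75% → £3.30
Hardcover biography £29.97: books and periodicals → 9.25% + 1% transit = 10.25% → £3.07
LED flashlight £15.33: other taxable items → 6% + 1.25% transit = 7.25% → £1.11
Total tax = £0.75 + £3.39 + £3.30 + £3.07 + £1.11 = £11.62

£11.62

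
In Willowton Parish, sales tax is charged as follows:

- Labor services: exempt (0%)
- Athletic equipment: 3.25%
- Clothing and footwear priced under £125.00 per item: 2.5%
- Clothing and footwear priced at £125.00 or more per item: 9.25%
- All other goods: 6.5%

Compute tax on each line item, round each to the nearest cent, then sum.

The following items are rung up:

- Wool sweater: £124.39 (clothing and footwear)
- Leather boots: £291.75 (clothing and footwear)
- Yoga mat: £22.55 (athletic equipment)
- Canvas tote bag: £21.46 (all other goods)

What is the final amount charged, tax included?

£492.37

Wool sweater £124.39: clothing and footwear, under £125.00 → 2.5% → £3.11
Leather boots £291.75: clothing and footwear, £125.00 or more → 9.25% → £26.99
Yoga mat £22.55: athletic equipment → 3.25% → £0.73
Canvas tote bag £21.46: all other goods → 6.5% → £1.39
Subtotal = £460.15; tax = £32.22; total due = £492.37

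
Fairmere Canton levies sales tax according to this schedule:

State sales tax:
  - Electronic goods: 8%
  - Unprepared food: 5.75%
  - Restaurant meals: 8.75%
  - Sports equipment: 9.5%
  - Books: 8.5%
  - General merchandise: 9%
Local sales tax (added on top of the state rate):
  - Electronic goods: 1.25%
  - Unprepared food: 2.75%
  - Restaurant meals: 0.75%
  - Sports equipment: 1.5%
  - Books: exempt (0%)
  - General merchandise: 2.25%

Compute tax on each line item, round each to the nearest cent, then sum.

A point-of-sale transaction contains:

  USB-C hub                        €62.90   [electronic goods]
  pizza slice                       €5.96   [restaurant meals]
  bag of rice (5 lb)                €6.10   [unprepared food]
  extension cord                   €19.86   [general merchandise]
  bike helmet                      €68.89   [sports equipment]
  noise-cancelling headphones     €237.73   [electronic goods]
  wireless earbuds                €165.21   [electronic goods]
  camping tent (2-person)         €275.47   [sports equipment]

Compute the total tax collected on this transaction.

€84.29

USB-C hub €62.90: electronic goods → 8% + 1.25% local = 9.25% → €5.82
Pizza slice €5.96: restaurant meals → 8.75% + 0.75% local = 9.5% → €0.57
Bag of rice (5 lb) €6.10: unprepared food → 5.75% + 2.75% local = 8.5% → €0.52
Extension cord €19.86: general merchandise → 9% + 2.25% local = 11.25% → €2.23
Bike helmet €68.89: sports equipment → 9.5% + 1.5% local = 11% → €7.58
Noise-cancelling headphones €237.73: electronic goods → 8% + 1.25% local = 9.25% → €21.99
Wireless earbuds €165.21: electronic goods → 8% + 1.25% local = 9.25% → €15.28
Camping tent (2-person) €275.47: sports equipment → 9.5% + 1.5% local = 11% → €30.30
Total tax = €5.82 + €0.57 + €0.52 + €2.23 + €7.58 + €21.99 + €15.28 + €30.30 = €84.29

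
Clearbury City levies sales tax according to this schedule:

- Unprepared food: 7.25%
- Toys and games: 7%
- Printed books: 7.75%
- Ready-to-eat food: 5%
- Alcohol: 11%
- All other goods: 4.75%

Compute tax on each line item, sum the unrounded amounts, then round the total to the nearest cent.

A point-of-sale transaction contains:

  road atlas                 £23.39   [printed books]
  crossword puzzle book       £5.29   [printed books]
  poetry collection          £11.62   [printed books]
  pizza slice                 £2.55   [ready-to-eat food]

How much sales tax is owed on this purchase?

Road atlas £23.39: printed books → 7.75% → £1.812725
Crossword puzzle book £5.29: printed books → 7.75% → £0.409975
Poetry collection £11.62: printed books → 7.75% → £0.90055
Pizza slice £2.55: ready-to-eat food → 5% → £0.1275
Unrounded tax sum = £3.25075 → £3.25

£3.25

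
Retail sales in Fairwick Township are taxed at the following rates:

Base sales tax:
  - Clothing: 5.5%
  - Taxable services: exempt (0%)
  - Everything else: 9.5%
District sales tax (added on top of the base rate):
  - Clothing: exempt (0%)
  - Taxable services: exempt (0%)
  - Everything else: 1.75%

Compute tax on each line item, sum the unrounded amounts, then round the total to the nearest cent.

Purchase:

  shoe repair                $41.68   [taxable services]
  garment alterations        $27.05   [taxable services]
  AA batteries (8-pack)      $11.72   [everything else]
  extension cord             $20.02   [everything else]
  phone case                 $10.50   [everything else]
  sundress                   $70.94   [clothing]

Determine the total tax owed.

$8.65

Shoe repair $41.68: taxable services → 0% + 0% district = 0% → $0.00
Garment alterations $27.05: taxable services → 0% + 0% district = 0% → $0.00
AA batteries (8-pack) $11.72: everything else → 9.5% + 1.75% district = 11.25% → $1.3185
Extension cord $20.02: everything else → 9.5% + 1.75% district = 11.25% → $2.25225
Phone case $10.50: everything else → 9.5% + 1.75% district = 11.25% → $1.18125
Sundress $70.94: clothing → 5.5% + 0% district = 5.5% → $3.9017
Unrounded tax sum = $8.6537 → $8.65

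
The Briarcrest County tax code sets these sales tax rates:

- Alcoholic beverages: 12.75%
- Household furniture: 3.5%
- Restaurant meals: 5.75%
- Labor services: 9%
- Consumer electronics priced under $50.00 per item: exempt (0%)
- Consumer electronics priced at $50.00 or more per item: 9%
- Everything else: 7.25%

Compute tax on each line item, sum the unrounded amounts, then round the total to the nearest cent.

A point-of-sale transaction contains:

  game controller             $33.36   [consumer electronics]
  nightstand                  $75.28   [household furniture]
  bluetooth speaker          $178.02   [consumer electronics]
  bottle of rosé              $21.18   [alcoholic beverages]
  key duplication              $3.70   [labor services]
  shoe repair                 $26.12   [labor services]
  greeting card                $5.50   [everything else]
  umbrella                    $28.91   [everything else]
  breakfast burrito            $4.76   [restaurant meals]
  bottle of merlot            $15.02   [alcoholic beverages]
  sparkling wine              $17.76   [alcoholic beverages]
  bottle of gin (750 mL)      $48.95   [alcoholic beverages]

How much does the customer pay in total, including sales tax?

Game controller $33.36: consumer electronics, under $50.00 → 0% → $0.00
Nightstand $75.28: household furniture → 3.5% → $2.6348
Bluetooth speaker $178.02: consumer electronics, $50.00 or more → 9% → $16.0218
Bottle of rosé $21.18: alcoholic beverages → 12.75% → $2.70045
Key duplication $3.70: labor services → 9% → $0.333
Shoe repair $26.12: labor services → 9% → $2.3508
Greeting card $5.50: everything else → 7.25% → $0.39875
Umbrella $28.91: everything else → 7.25% → $2.095975
Breakfast burrito $4.76: restaurant meals → 5.75% → $0.2737
Bottle of merlot $15.02: alcoholic beverages → 12.75% → $1.91505
Sparkling wine $17.76: alcoholic beverages → 12.75% → $2.2644
Bottle of gin (750 mL) $48.95: alcoholic beverages → 12.75% → $6.241125
Subtotal = $458.56; unrounded tax = $37.22985 → $37.23; total due = $495.79

$495.79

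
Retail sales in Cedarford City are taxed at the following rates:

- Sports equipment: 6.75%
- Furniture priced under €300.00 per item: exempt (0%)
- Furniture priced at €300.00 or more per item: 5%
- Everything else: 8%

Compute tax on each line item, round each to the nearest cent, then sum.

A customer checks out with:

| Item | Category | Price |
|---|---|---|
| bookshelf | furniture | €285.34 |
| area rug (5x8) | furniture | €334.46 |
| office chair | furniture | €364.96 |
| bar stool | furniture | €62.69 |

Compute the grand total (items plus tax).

Bookshelf €285.34: furniture, under €300.00 → 0% → €0.00
Area rug (5x8) €334.46: furniture, €300.00 or more → 5% → €16.72
Office chair €364.96: furniture, €300.00 or more → 5% → €18.25
Bar stool €62.69: furniture, under €300.00 → 0% → €0.00
Subtotal = €1047.45; tax = €34.97; total due = €1082.42

€1082.42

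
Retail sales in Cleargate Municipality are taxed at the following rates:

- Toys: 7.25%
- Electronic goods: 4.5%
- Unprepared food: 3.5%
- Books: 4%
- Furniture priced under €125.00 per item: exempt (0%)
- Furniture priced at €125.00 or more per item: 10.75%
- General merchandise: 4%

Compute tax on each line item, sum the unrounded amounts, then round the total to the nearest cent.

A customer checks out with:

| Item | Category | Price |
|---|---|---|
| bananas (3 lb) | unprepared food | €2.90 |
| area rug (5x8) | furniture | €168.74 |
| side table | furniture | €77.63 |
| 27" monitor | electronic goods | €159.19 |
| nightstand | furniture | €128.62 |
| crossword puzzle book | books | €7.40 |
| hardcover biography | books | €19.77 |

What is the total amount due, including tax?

€604.57

Bananas (3 lb) €2.90: unprepared food → 3.5% → €0.1015
Area rug (5x8) €168.74: furniture, €125.00 or more → 10.75% → €18.13955
Side table €77.63: furniture, under €125.00 → 0% → €0.00
27" monitor €159.19: electronic goods → 4.5% → €7.16355
Nightstand €128.62: furniture, €125.00 or more → 10.75% → €13.82665
Crossword puzzle book €7.40: books → 4% → €0.296
Hardcover biography €19.77: books → 4% → €0.7908
Subtotal = €564.25; unrounded tax = €40.31805 → €40.32; total due = €604.57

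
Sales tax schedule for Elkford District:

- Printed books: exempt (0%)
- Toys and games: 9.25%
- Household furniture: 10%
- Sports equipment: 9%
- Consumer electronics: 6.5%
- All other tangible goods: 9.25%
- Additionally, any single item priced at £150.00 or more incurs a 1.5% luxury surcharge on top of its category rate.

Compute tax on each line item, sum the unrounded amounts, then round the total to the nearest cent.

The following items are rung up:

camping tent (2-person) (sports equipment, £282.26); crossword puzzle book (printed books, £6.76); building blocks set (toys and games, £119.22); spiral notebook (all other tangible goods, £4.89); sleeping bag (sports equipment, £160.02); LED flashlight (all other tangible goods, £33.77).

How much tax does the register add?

£61.04

Camping tent (2-person) £282.26: sports equipment → 9% + 1.5% surcharge = 10.5% → £29.6373
Crossword puzzle book £6.76: printed books → 0% → £0.00
Building blocks set £119.22: toys and games → 9.25% → £11.02785
Spiral notebook £4.89: all other tangible goods → 9.25% → £0.452325
Sleeping bag £160.02: sports equipment → 9% + 1.5% surcharge = 10.5% → £16.8021
LED flashlight £33.77: all other tangible goods → 9.25% → £3.123725
Unrounded tax sum = £61.0433 → £61.04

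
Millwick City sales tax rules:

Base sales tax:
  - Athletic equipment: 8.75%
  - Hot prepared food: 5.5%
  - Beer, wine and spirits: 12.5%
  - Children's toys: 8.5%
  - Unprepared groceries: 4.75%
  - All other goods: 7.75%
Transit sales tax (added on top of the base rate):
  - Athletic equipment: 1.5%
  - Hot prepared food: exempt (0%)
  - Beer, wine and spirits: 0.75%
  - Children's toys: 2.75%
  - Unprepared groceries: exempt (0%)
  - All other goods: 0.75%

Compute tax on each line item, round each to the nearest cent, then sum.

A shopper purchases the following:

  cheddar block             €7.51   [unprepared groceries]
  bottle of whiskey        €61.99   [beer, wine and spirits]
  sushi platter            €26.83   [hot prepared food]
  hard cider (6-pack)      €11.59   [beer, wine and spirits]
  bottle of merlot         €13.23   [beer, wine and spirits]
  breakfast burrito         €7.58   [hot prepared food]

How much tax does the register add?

€13.76

Cheddar block €7.51: unprepared groceries → 4.75% + 0% transit = 4.75% → €0.36
Bottle of whiskey €61.99: beer, wine and spirits → 12.5% + 0.75% transit = 13.25% → €8.21
Sushi platter €26.83: hot prepared food → 5.5% + 0% transit = 5.5% → €1.48
Hard cider (6-pack) €11.59: beer, wine and spirits → 12.5% + 0.75% transit = 13.25% → €1.54
Bottle of merlot €13.23: beer, wine and spirits → 12.5% + 0.75% transit = 13.25% → €1.75
Breakfast burrito €7.58: hot prepared food → 5.5% + 0% transit = 5.5% → €0.42
Total tax = €0.36 + €8.21 + €1.48 + €1.54 + €1.75 + €0.42 = €13.76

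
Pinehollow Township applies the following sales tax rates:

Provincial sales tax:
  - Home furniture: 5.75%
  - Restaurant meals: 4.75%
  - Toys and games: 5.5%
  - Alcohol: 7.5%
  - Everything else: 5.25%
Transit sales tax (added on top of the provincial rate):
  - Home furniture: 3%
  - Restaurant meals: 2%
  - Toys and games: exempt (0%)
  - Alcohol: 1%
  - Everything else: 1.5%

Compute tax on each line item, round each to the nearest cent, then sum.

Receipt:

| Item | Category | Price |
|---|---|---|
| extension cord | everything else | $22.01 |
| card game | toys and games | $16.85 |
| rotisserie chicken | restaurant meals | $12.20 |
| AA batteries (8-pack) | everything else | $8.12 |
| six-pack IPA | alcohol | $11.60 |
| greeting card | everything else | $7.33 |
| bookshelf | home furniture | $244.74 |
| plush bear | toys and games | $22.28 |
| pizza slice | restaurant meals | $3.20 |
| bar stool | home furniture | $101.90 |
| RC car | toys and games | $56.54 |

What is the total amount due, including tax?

Extension cord $22.01: everything else → 5.25% + 1.5% transit = 6.75% → $1.49
Card game $16.85: toys and games → 5.5% + 0% transit = 5.5% → $0.93
Rotisserie chicken $12.20: restaurant meals → 4.75% + 2% transit = 6.75% → $0.82
AA batteries (8-pack) $8.12: everything else → 5.25% + 1.5% transit = 6.75% → $0.55
Six-pack IPA $11.60: alcohol → 7.5% + 1% transit = 8.5% → $0.99
Greeting card $7.33: everything else → 5.25% + 1.5% transit = 6.75% → $0.49
Bookshelf $244.74: home furniture → 5.75% + 3% transit = 8.75% → $21.41
Plush bear $22.28: toys and games → 5.5% + 0% transit = 5.5% → $1.23
Pizza slice $3.20: restaurant meals → 4.75% + 2% transit = 6.75% → $0.22
Bar stool $101.90: home furniture → 5.75% + 3% transit = 8.75% → $8.92
RC car $56.54: toys and games → 5.5% + 0% transit = 5.5% → $3.11
Subtotal = $506.77; tax = $40.16; total due = $546.93

$546.93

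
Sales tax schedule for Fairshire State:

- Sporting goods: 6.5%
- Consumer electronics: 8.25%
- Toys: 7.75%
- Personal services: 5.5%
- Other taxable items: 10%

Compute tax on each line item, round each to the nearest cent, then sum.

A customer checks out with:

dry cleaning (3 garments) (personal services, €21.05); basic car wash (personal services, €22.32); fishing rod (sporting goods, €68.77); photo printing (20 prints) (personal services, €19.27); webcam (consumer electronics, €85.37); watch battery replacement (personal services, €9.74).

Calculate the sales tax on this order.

€15.50

Dry cleaning (3 garments) €21.05: personal services → 5.5% → €1.16
Basic car wash €22.32: personal services → 5.5% → €1.23
Fishing rod €68.77: sporting goods → 6.5% → €4.47
Photo printing (20 prints) €19.27: personal services → 5.5% → €1.06
Webcam €85.37: consumer electronics → 8.25% → €7.04
Watch battery replacement €9.74: personal services → 5.5% → €0.54
Total tax = €1.16 + €1.23 + €4.47 + €1.06 + €7.04 + €0.54 = €15.50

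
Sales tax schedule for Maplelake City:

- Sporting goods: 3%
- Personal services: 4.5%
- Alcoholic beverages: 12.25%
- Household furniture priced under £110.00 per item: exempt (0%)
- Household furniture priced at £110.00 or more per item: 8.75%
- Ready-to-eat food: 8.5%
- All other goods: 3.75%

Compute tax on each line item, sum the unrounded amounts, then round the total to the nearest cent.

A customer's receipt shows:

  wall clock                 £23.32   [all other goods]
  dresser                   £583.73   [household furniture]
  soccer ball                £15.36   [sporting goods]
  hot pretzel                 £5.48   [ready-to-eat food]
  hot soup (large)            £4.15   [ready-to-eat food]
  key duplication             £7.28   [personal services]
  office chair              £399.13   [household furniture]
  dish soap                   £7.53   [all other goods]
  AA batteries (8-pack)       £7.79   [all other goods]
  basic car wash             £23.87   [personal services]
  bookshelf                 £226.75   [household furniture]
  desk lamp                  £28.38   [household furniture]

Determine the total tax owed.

Wall clock £23.32: all other goods → 3.75% → £0.8745
Dresser £583.73: household furniture, £110.00 or more → 8.75% → £51.076375
Soccer ball £15.36: sporting goods → 3% → £0.4608
Hot pretzel £5.48: ready-to-eat food → 8.5% → £0.4658
Hot soup (large) £4.15: ready-to-eat food → 8.5% → £0.35275
Key duplication £7.28: personal services → 4.5% → £0.3276
Office chair £399.13: household furniture, £110.00 or more → 8.75% → £34.923875
Dish soap £7.53: all other goods → 3.75% → £0.282375
AA batteries (8-pack) £7.79: all other goods → 3.75% → £0.292125
Basic car wash £23.87: personal services → 4.5% → £1.07415
Bookshelf £226.75: household furniture, £110.00 or more → 8.75% → £19.840625
Desk lamp £28.38: household furniture, under £110.00 → 0% → £0.00
Unrounded tax sum = £109.970975 → £109.97

£109.97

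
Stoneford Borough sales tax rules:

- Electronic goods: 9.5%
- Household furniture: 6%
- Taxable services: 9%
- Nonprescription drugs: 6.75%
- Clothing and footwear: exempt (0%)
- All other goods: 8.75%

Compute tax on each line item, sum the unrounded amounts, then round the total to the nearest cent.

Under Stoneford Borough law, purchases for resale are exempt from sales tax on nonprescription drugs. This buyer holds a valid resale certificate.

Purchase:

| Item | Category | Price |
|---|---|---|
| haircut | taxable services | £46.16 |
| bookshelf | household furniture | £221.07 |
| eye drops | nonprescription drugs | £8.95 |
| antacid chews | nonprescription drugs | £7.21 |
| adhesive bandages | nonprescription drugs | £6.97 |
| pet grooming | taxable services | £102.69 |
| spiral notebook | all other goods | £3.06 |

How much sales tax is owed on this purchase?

Haircut £46.16: taxable services → 9% → £4.1544
Bookshelf £221.07: household furniture → 6% → £13.2642
Eye drops £8.95: nonprescription drugs, buyer-exempt → 0% → £0.00
Antacid chews £7.21: nonprescription drugs, buyer-exempt → 0% → £0.00
Adhesive bandages £6.97: nonprescription drugs, buyer-exempt → 0% → £0.00
Pet grooming £102.69: taxable services → 9% → £9.2421
Spiral notebook £3.06: all other goods → 8.75% → £0.26775
Unrounded tax sum = £26.92845 → £26.93

£26.93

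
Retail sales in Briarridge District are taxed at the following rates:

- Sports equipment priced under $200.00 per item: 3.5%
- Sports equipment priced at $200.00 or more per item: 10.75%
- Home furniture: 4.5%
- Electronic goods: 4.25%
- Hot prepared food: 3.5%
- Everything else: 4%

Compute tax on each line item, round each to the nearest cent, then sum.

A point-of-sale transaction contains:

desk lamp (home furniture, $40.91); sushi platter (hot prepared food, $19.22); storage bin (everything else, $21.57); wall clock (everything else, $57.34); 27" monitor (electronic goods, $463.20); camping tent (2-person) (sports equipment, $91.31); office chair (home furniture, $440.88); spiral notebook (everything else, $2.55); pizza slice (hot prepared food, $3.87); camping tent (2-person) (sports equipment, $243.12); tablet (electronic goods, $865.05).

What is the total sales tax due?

$111.53

Desk lamp $40.91: home furniture → 4.5% → $1.84
Sushi platter $19.22: hot prepared food → 3.5% → $0.67
Storage bin $21.57: everything else → 4% → $0.86
Wall clock $57.34: everything else → 4% → $2.29
27" monitor $463.20: electronic goods → 4.25% → $19.69
Camping tent (2-person) $91.31: sports equipment, under $200.00 → 3.5% → $3.20
Office chair $440.88: home furniture → 4.5% → $19.84
Spiral notebook $2.55: everything else → 4% → $0.10
Pizza slice $3.87: hot prepared food → 3.5% → $0.14
Camping tent (2-person) $243.12: sports equipment, $200.00 or more → 10.75% → $26.14
Tablet $865.05: electronic goods → 4.25% → $36.76
Total tax = $1.84 + $0.67 + $0.86 + $2.29 + $19.69 + $3.20 + $19.84 + $0.10 + $0.14 + $26.14 + $36.76 = $111.53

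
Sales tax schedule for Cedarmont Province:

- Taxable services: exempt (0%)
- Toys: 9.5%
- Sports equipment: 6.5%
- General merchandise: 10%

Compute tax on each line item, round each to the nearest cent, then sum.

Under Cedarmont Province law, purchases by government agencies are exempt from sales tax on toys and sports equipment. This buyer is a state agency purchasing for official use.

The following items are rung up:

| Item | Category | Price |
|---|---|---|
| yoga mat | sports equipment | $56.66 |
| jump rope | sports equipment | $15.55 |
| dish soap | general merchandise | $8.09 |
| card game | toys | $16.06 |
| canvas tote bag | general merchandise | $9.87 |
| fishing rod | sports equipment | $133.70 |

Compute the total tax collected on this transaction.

Yoga mat $56.66: sports equipment, buyer-exempt → 0% → $0.00
Jump rope $15.55: sports equipment, buyer-exempt → 0% → $0.00
Dish soap $8.09: general merchandise → 10% → $0.81
Card game $16.06: toys, buyer-exempt → 0% → $0.00
Canvas tote bag $9.87: general merchandise → 10% → $0.99
Fishing rod $133.70: sports equipment, buyer-exempt → 0% → $0.00
Total tax = $0.81 + $0.99 = $1.80

$1.80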